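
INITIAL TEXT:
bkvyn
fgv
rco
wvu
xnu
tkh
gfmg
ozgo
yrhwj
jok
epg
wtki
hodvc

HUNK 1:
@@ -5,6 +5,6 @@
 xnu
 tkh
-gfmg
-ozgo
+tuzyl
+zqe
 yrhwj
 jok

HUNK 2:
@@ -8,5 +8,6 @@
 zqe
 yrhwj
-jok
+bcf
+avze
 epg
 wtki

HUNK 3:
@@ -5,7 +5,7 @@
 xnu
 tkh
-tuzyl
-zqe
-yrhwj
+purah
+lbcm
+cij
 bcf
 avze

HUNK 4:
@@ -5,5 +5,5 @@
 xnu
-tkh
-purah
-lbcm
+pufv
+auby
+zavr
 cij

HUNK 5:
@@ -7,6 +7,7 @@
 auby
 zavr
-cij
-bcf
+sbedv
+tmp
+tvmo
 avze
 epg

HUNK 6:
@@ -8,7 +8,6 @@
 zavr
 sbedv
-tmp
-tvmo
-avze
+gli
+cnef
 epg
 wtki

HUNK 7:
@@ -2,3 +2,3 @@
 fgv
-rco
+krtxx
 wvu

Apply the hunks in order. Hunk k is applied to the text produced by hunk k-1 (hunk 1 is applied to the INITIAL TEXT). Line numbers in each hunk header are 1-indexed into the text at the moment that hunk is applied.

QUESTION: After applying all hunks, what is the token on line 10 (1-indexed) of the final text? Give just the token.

Hunk 1: at line 5 remove [gfmg,ozgo] add [tuzyl,zqe] -> 13 lines: bkvyn fgv rco wvu xnu tkh tuzyl zqe yrhwj jok epg wtki hodvc
Hunk 2: at line 8 remove [jok] add [bcf,avze] -> 14 lines: bkvyn fgv rco wvu xnu tkh tuzyl zqe yrhwj bcf avze epg wtki hodvc
Hunk 3: at line 5 remove [tuzyl,zqe,yrhwj] add [purah,lbcm,cij] -> 14 lines: bkvyn fgv rco wvu xnu tkh purah lbcm cij bcf avze epg wtki hodvc
Hunk 4: at line 5 remove [tkh,purah,lbcm] add [pufv,auby,zavr] -> 14 lines: bkvyn fgv rco wvu xnu pufv auby zavr cij bcf avze epg wtki hodvc
Hunk 5: at line 7 remove [cij,bcf] add [sbedv,tmp,tvmo] -> 15 lines: bkvyn fgv rco wvu xnu pufv auby zavr sbedv tmp tvmo avze epg wtki hodvc
Hunk 6: at line 8 remove [tmp,tvmo,avze] add [gli,cnef] -> 14 lines: bkvyn fgv rco wvu xnu pufv auby zavr sbedv gli cnef epg wtki hodvc
Hunk 7: at line 2 remove [rco] add [krtxx] -> 14 lines: bkvyn fgv krtxx wvu xnu pufv auby zavr sbedv gli cnef epg wtki hodvc
Final line 10: gli

Answer: gli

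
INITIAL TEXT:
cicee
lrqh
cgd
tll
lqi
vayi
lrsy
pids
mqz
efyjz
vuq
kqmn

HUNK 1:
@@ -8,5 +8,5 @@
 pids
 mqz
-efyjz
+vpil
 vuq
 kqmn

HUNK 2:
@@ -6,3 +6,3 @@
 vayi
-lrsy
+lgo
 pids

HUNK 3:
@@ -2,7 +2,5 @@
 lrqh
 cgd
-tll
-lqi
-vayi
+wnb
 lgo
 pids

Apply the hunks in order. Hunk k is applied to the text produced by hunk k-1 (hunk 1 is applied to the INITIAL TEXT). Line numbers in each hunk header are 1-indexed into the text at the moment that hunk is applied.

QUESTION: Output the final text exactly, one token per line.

Answer: cicee
lrqh
cgd
wnb
lgo
pids
mqz
vpil
vuq
kqmn

Derivation:
Hunk 1: at line 8 remove [efyjz] add [vpil] -> 12 lines: cicee lrqh cgd tll lqi vayi lrsy pids mqz vpil vuq kqmn
Hunk 2: at line 6 remove [lrsy] add [lgo] -> 12 lines: cicee lrqh cgd tll lqi vayi lgo pids mqz vpil vuq kqmn
Hunk 3: at line 2 remove [tll,lqi,vayi] add [wnb] -> 10 lines: cicee lrqh cgd wnb lgo pids mqz vpil vuq kqmn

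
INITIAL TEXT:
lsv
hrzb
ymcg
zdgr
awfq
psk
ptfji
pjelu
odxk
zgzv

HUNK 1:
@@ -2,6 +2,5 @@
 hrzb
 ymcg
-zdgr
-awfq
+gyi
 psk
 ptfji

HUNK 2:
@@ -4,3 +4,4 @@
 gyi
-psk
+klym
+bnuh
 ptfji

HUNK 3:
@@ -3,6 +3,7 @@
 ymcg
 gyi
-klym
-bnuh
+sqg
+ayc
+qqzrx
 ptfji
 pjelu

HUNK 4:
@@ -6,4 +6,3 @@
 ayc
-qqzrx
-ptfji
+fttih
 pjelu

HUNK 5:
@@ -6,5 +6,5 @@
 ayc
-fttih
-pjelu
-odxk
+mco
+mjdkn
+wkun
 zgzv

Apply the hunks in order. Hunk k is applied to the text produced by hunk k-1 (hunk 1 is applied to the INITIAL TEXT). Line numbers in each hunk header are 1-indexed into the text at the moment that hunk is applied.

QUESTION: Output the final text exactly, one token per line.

Hunk 1: at line 2 remove [zdgr,awfq] add [gyi] -> 9 lines: lsv hrzb ymcg gyi psk ptfji pjelu odxk zgzv
Hunk 2: at line 4 remove [psk] add [klym,bnuh] -> 10 lines: lsv hrzb ymcg gyi klym bnuh ptfji pjelu odxk zgzv
Hunk 3: at line 3 remove [klym,bnuh] add [sqg,ayc,qqzrx] -> 11 lines: lsv hrzb ymcg gyi sqg ayc qqzrx ptfji pjelu odxk zgzv
Hunk 4: at line 6 remove [qqzrx,ptfji] add [fttih] -> 10 lines: lsv hrzb ymcg gyi sqg ayc fttih pjelu odxk zgzv
Hunk 5: at line 6 remove [fttih,pjelu,odxk] add [mco,mjdkn,wkun] -> 10 lines: lsv hrzb ymcg gyi sqg ayc mco mjdkn wkun zgzv

Answer: lsv
hrzb
ymcg
gyi
sqg
ayc
mco
mjdkn
wkun
zgzv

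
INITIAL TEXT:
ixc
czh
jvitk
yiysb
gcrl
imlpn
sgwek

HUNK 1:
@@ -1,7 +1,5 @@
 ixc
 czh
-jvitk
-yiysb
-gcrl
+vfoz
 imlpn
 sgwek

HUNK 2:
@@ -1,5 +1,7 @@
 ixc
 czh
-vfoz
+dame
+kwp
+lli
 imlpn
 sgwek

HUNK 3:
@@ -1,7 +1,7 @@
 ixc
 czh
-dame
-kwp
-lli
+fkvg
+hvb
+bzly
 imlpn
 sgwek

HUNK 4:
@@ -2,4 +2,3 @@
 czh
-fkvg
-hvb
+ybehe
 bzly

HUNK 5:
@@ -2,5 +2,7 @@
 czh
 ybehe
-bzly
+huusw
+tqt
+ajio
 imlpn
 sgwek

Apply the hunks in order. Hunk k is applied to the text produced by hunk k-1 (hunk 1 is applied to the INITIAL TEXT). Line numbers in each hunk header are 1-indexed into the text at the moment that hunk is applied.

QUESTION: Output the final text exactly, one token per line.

Hunk 1: at line 1 remove [jvitk,yiysb,gcrl] add [vfoz] -> 5 lines: ixc czh vfoz imlpn sgwek
Hunk 2: at line 1 remove [vfoz] add [dame,kwp,lli] -> 7 lines: ixc czh dame kwp lli imlpn sgwek
Hunk 3: at line 1 remove [dame,kwp,lli] add [fkvg,hvb,bzly] -> 7 lines: ixc czh fkvg hvb bzly imlpn sgwek
Hunk 4: at line 2 remove [fkvg,hvb] add [ybehe] -> 6 lines: ixc czh ybehe bzly imlpn sgwek
Hunk 5: at line 2 remove [bzly] add [huusw,tqt,ajio] -> 8 lines: ixc czh ybehe huusw tqt ajio imlpn sgwek

Answer: ixc
czh
ybehe
huusw
tqt
ajio
imlpn
sgwek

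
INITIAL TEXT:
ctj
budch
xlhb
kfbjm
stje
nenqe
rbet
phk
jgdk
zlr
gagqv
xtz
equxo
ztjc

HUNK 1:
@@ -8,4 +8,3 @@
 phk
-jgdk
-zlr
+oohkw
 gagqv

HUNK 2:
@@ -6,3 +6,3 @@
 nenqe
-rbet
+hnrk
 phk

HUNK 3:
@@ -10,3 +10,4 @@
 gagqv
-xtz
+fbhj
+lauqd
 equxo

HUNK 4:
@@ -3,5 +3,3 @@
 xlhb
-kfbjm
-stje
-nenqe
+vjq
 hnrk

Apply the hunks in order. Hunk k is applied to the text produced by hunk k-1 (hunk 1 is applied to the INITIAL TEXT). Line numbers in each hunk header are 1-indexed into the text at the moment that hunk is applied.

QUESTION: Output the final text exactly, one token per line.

Hunk 1: at line 8 remove [jgdk,zlr] add [oohkw] -> 13 lines: ctj budch xlhb kfbjm stje nenqe rbet phk oohkw gagqv xtz equxo ztjc
Hunk 2: at line 6 remove [rbet] add [hnrk] -> 13 lines: ctj budch xlhb kfbjm stje nenqe hnrk phk oohkw gagqv xtz equxo ztjc
Hunk 3: at line 10 remove [xtz] add [fbhj,lauqd] -> 14 lines: ctj budch xlhb kfbjm stje nenqe hnrk phk oohkw gagqv fbhj lauqd equxo ztjc
Hunk 4: at line 3 remove [kfbjm,stje,nenqe] add [vjq] -> 12 lines: ctj budch xlhb vjq hnrk phk oohkw gagqv fbhj lauqd equxo ztjc

Answer: ctj
budch
xlhb
vjq
hnrk
phk
oohkw
gagqv
fbhj
lauqd
equxo
ztjc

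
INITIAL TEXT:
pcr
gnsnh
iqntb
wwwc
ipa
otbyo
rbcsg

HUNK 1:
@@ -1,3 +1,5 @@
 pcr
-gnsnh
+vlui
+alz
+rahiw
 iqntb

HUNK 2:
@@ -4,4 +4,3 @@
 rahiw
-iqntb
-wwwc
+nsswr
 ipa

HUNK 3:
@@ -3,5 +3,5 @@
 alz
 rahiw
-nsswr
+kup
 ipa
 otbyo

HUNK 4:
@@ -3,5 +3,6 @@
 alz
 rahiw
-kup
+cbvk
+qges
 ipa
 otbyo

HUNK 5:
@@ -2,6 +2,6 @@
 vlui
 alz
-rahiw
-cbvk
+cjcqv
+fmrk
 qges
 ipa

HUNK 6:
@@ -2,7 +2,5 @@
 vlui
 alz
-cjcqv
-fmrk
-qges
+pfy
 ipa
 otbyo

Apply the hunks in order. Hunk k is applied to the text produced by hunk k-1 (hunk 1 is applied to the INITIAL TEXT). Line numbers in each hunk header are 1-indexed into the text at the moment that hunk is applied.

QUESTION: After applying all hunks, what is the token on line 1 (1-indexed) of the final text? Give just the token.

Answer: pcr

Derivation:
Hunk 1: at line 1 remove [gnsnh] add [vlui,alz,rahiw] -> 9 lines: pcr vlui alz rahiw iqntb wwwc ipa otbyo rbcsg
Hunk 2: at line 4 remove [iqntb,wwwc] add [nsswr] -> 8 lines: pcr vlui alz rahiw nsswr ipa otbyo rbcsg
Hunk 3: at line 3 remove [nsswr] add [kup] -> 8 lines: pcr vlui alz rahiw kup ipa otbyo rbcsg
Hunk 4: at line 3 remove [kup] add [cbvk,qges] -> 9 lines: pcr vlui alz rahiw cbvk qges ipa otbyo rbcsg
Hunk 5: at line 2 remove [rahiw,cbvk] add [cjcqv,fmrk] -> 9 lines: pcr vlui alz cjcqv fmrk qges ipa otbyo rbcsg
Hunk 6: at line 2 remove [cjcqv,fmrk,qges] add [pfy] -> 7 lines: pcr vlui alz pfy ipa otbyo rbcsg
Final line 1: pcr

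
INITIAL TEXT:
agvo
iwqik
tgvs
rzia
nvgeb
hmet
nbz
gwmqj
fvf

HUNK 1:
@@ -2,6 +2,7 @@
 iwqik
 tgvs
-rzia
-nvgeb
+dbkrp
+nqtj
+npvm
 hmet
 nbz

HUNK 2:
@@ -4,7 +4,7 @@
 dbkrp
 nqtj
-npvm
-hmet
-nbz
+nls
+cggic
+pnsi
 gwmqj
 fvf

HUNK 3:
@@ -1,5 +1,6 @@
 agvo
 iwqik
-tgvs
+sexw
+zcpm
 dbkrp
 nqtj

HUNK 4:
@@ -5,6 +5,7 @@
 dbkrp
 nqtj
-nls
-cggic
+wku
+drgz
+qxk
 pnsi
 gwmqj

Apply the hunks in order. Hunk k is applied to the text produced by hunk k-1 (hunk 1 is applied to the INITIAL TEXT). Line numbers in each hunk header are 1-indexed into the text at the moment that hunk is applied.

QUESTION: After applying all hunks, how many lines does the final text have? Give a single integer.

Hunk 1: at line 2 remove [rzia,nvgeb] add [dbkrp,nqtj,npvm] -> 10 lines: agvo iwqik tgvs dbkrp nqtj npvm hmet nbz gwmqj fvf
Hunk 2: at line 4 remove [npvm,hmet,nbz] add [nls,cggic,pnsi] -> 10 lines: agvo iwqik tgvs dbkrp nqtj nls cggic pnsi gwmqj fvf
Hunk 3: at line 1 remove [tgvs] add [sexw,zcpm] -> 11 lines: agvo iwqik sexw zcpm dbkrp nqtj nls cggic pnsi gwmqj fvf
Hunk 4: at line 5 remove [nls,cggic] add [wku,drgz,qxk] -> 12 lines: agvo iwqik sexw zcpm dbkrp nqtj wku drgz qxk pnsi gwmqj fvf
Final line count: 12

Answer: 12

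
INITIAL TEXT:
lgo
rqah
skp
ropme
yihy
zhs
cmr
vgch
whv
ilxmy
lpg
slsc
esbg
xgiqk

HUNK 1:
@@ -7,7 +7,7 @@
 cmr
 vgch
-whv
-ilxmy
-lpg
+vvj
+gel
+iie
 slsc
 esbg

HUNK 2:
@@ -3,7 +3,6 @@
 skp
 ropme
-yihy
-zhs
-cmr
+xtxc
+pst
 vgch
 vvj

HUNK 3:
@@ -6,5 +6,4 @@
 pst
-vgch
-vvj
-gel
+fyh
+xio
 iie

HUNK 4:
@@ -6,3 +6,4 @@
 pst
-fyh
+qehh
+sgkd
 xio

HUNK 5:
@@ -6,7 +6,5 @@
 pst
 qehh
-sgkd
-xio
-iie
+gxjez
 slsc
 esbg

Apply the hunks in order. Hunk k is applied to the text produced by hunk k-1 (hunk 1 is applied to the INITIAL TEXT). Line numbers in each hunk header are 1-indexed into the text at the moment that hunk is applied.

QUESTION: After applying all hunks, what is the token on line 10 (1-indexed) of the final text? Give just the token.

Hunk 1: at line 7 remove [whv,ilxmy,lpg] add [vvj,gel,iie] -> 14 lines: lgo rqah skp ropme yihy zhs cmr vgch vvj gel iie slsc esbg xgiqk
Hunk 2: at line 3 remove [yihy,zhs,cmr] add [xtxc,pst] -> 13 lines: lgo rqah skp ropme xtxc pst vgch vvj gel iie slsc esbg xgiqk
Hunk 3: at line 6 remove [vgch,vvj,gel] add [fyh,xio] -> 12 lines: lgo rqah skp ropme xtxc pst fyh xio iie slsc esbg xgiqk
Hunk 4: at line 6 remove [fyh] add [qehh,sgkd] -> 13 lines: lgo rqah skp ropme xtxc pst qehh sgkd xio iie slsc esbg xgiqk
Hunk 5: at line 6 remove [sgkd,xio,iie] add [gxjez] -> 11 lines: lgo rqah skp ropme xtxc pst qehh gxjez slsc esbg xgiqk
Final line 10: esbg

Answer: esbg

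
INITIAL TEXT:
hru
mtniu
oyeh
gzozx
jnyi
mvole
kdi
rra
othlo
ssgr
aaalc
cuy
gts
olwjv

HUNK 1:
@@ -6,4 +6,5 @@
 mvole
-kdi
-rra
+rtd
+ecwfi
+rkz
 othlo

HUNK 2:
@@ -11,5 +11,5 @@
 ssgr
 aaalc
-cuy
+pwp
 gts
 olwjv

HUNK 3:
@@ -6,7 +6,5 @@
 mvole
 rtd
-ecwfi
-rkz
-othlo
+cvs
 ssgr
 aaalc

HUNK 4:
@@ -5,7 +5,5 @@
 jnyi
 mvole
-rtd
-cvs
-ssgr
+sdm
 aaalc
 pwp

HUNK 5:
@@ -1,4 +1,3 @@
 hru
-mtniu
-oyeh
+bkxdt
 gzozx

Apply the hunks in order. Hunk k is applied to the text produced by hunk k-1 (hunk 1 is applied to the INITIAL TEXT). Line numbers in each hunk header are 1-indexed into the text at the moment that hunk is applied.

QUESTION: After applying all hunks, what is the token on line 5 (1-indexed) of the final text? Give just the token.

Hunk 1: at line 6 remove [kdi,rra] add [rtd,ecwfi,rkz] -> 15 lines: hru mtniu oyeh gzozx jnyi mvole rtd ecwfi rkz othlo ssgr aaalc cuy gts olwjv
Hunk 2: at line 11 remove [cuy] add [pwp] -> 15 lines: hru mtniu oyeh gzozx jnyi mvole rtd ecwfi rkz othlo ssgr aaalc pwp gts olwjv
Hunk 3: at line 6 remove [ecwfi,rkz,othlo] add [cvs] -> 13 lines: hru mtniu oyeh gzozx jnyi mvole rtd cvs ssgr aaalc pwp gts olwjv
Hunk 4: at line 5 remove [rtd,cvs,ssgr] add [sdm] -> 11 lines: hru mtniu oyeh gzozx jnyi mvole sdm aaalc pwp gts olwjv
Hunk 5: at line 1 remove [mtniu,oyeh] add [bkxdt] -> 10 lines: hru bkxdt gzozx jnyi mvole sdm aaalc pwp gts olwjv
Final line 5: mvole

Answer: mvole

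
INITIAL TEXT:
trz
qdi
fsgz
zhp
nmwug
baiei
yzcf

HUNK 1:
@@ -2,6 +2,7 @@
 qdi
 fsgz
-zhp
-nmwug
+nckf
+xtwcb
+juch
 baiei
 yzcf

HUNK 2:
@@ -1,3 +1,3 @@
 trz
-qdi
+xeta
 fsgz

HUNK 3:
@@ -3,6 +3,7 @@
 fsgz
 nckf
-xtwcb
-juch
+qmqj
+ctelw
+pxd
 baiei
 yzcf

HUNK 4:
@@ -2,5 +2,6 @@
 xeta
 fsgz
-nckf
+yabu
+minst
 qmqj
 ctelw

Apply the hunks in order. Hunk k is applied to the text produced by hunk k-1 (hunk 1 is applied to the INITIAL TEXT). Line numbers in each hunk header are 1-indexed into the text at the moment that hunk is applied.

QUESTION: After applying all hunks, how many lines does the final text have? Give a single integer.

Answer: 10

Derivation:
Hunk 1: at line 2 remove [zhp,nmwug] add [nckf,xtwcb,juch] -> 8 lines: trz qdi fsgz nckf xtwcb juch baiei yzcf
Hunk 2: at line 1 remove [qdi] add [xeta] -> 8 lines: trz xeta fsgz nckf xtwcb juch baiei yzcf
Hunk 3: at line 3 remove [xtwcb,juch] add [qmqj,ctelw,pxd] -> 9 lines: trz xeta fsgz nckf qmqj ctelw pxd baiei yzcf
Hunk 4: at line 2 remove [nckf] add [yabu,minst] -> 10 lines: trz xeta fsgz yabu minst qmqj ctelw pxd baiei yzcf
Final line count: 10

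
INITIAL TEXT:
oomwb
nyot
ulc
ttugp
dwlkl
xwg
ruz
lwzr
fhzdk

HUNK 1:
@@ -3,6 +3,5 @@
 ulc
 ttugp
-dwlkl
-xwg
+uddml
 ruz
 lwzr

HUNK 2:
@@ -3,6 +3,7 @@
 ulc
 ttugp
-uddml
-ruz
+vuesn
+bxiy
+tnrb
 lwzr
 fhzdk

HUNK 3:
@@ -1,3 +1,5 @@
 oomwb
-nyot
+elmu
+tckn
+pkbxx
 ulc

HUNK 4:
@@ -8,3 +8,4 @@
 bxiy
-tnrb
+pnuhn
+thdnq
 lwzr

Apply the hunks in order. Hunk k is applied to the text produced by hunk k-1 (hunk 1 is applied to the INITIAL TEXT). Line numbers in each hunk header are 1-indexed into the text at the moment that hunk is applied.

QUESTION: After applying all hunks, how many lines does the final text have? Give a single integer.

Answer: 12

Derivation:
Hunk 1: at line 3 remove [dwlkl,xwg] add [uddml] -> 8 lines: oomwb nyot ulc ttugp uddml ruz lwzr fhzdk
Hunk 2: at line 3 remove [uddml,ruz] add [vuesn,bxiy,tnrb] -> 9 lines: oomwb nyot ulc ttugp vuesn bxiy tnrb lwzr fhzdk
Hunk 3: at line 1 remove [nyot] add [elmu,tckn,pkbxx] -> 11 lines: oomwb elmu tckn pkbxx ulc ttugp vuesn bxiy tnrb lwzr fhzdk
Hunk 4: at line 8 remove [tnrb] add [pnuhn,thdnq] -> 12 lines: oomwb elmu tckn pkbxx ulc ttugp vuesn bxiy pnuhn thdnq lwzr fhzdk
Final line count: 12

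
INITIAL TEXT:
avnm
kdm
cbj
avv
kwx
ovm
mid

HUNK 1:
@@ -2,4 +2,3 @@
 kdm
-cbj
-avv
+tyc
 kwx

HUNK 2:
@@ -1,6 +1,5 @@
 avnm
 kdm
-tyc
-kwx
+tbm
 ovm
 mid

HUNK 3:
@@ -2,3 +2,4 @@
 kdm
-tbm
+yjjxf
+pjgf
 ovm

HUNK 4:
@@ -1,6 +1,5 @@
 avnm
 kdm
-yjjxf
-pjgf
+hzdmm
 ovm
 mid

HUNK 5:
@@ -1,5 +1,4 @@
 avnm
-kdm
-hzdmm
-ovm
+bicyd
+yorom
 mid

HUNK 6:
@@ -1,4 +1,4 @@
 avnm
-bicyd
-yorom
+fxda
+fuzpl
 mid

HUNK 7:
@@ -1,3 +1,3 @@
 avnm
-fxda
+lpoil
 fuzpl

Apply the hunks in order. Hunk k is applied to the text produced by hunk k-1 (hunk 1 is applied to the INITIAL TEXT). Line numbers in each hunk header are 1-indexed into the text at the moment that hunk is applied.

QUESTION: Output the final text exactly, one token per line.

Answer: avnm
lpoil
fuzpl
mid

Derivation:
Hunk 1: at line 2 remove [cbj,avv] add [tyc] -> 6 lines: avnm kdm tyc kwx ovm mid
Hunk 2: at line 1 remove [tyc,kwx] add [tbm] -> 5 lines: avnm kdm tbm ovm mid
Hunk 3: at line 2 remove [tbm] add [yjjxf,pjgf] -> 6 lines: avnm kdm yjjxf pjgf ovm mid
Hunk 4: at line 1 remove [yjjxf,pjgf] add [hzdmm] -> 5 lines: avnm kdm hzdmm ovm mid
Hunk 5: at line 1 remove [kdm,hzdmm,ovm] add [bicyd,yorom] -> 4 lines: avnm bicyd yorom mid
Hunk 6: at line 1 remove [bicyd,yorom] add [fxda,fuzpl] -> 4 lines: avnm fxda fuzpl mid
Hunk 7: at line 1 remove [fxda] add [lpoil] -> 4 lines: avnm lpoil fuzpl mid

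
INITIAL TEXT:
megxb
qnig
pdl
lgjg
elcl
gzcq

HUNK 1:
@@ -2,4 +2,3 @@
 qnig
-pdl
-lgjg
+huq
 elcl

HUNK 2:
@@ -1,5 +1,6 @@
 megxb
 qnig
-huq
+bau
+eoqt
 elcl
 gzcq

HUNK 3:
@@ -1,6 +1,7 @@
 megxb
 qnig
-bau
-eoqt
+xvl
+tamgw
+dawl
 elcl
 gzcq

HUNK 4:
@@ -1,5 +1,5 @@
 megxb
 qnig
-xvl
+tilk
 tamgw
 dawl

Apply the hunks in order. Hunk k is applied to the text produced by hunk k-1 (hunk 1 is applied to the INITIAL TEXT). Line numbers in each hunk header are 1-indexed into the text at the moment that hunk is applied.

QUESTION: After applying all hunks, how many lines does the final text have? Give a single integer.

Answer: 7

Derivation:
Hunk 1: at line 2 remove [pdl,lgjg] add [huq] -> 5 lines: megxb qnig huq elcl gzcq
Hunk 2: at line 1 remove [huq] add [bau,eoqt] -> 6 lines: megxb qnig bau eoqt elcl gzcq
Hunk 3: at line 1 remove [bau,eoqt] add [xvl,tamgw,dawl] -> 7 lines: megxb qnig xvl tamgw dawl elcl gzcq
Hunk 4: at line 1 remove [xvl] add [tilk] -> 7 lines: megxb qnig tilk tamgw dawl elcl gzcq
Final line count: 7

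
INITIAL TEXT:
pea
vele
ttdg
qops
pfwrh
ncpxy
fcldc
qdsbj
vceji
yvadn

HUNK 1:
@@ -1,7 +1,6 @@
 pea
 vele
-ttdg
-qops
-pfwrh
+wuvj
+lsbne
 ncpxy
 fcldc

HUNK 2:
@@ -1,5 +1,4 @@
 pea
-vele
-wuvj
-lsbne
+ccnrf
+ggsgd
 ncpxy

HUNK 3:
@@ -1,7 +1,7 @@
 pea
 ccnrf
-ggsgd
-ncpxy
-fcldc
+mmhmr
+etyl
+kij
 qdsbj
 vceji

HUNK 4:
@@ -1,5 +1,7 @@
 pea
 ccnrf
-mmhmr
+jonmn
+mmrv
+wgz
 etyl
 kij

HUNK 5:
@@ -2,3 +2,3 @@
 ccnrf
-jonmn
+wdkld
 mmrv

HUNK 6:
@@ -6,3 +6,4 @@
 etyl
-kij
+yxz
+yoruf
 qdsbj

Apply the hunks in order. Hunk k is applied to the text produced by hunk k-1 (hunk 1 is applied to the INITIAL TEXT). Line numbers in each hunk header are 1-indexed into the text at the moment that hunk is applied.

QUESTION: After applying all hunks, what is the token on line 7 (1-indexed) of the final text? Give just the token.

Answer: yxz

Derivation:
Hunk 1: at line 1 remove [ttdg,qops,pfwrh] add [wuvj,lsbne] -> 9 lines: pea vele wuvj lsbne ncpxy fcldc qdsbj vceji yvadn
Hunk 2: at line 1 remove [vele,wuvj,lsbne] add [ccnrf,ggsgd] -> 8 lines: pea ccnrf ggsgd ncpxy fcldc qdsbj vceji yvadn
Hunk 3: at line 1 remove [ggsgd,ncpxy,fcldc] add [mmhmr,etyl,kij] -> 8 lines: pea ccnrf mmhmr etyl kij qdsbj vceji yvadn
Hunk 4: at line 1 remove [mmhmr] add [jonmn,mmrv,wgz] -> 10 lines: pea ccnrf jonmn mmrv wgz etyl kij qdsbj vceji yvadn
Hunk 5: at line 2 remove [jonmn] add [wdkld] -> 10 lines: pea ccnrf wdkld mmrv wgz etyl kij qdsbj vceji yvadn
Hunk 6: at line 6 remove [kij] add [yxz,yoruf] -> 11 lines: pea ccnrf wdkld mmrv wgz etyl yxz yoruf qdsbj vceji yvadn
Final line 7: yxz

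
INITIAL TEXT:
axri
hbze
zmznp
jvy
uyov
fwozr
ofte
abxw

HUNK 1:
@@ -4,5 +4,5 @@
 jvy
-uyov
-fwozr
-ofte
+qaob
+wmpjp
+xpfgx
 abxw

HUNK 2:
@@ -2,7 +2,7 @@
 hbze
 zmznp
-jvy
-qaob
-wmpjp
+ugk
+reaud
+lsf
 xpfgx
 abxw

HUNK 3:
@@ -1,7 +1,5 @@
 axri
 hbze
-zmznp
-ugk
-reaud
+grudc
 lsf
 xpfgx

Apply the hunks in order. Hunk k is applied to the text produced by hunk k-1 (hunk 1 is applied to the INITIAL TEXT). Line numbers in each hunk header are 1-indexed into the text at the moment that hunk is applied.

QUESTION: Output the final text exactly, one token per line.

Hunk 1: at line 4 remove [uyov,fwozr,ofte] add [qaob,wmpjp,xpfgx] -> 8 lines: axri hbze zmznp jvy qaob wmpjp xpfgx abxw
Hunk 2: at line 2 remove [jvy,qaob,wmpjp] add [ugk,reaud,lsf] -> 8 lines: axri hbze zmznp ugk reaud lsf xpfgx abxw
Hunk 3: at line 1 remove [zmznp,ugk,reaud] add [grudc] -> 6 lines: axri hbze grudc lsf xpfgx abxw

Answer: axri
hbze
grudc
lsf
xpfgx
abxw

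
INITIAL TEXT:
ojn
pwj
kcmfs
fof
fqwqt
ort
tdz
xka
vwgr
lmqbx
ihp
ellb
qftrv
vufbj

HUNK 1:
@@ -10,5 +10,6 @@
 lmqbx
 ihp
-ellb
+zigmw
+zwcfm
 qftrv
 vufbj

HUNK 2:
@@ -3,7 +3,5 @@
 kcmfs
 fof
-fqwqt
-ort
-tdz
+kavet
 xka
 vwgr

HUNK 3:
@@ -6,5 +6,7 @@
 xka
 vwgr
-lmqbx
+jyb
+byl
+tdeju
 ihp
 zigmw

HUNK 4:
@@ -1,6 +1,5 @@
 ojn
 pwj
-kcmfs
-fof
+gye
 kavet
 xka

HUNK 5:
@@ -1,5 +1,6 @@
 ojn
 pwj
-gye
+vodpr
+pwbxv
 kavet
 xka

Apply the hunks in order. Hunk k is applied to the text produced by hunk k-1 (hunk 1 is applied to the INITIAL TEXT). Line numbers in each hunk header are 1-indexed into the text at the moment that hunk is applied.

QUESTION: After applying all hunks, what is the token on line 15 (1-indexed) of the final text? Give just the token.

Hunk 1: at line 10 remove [ellb] add [zigmw,zwcfm] -> 15 lines: ojn pwj kcmfs fof fqwqt ort tdz xka vwgr lmqbx ihp zigmw zwcfm qftrv vufbj
Hunk 2: at line 3 remove [fqwqt,ort,tdz] add [kavet] -> 13 lines: ojn pwj kcmfs fof kavet xka vwgr lmqbx ihp zigmw zwcfm qftrv vufbj
Hunk 3: at line 6 remove [lmqbx] add [jyb,byl,tdeju] -> 15 lines: ojn pwj kcmfs fof kavet xka vwgr jyb byl tdeju ihp zigmw zwcfm qftrv vufbj
Hunk 4: at line 1 remove [kcmfs,fof] add [gye] -> 14 lines: ojn pwj gye kavet xka vwgr jyb byl tdeju ihp zigmw zwcfm qftrv vufbj
Hunk 5: at line 1 remove [gye] add [vodpr,pwbxv] -> 15 lines: ojn pwj vodpr pwbxv kavet xka vwgr jyb byl tdeju ihp zigmw zwcfm qftrv vufbj
Final line 15: vufbj

Answer: vufbj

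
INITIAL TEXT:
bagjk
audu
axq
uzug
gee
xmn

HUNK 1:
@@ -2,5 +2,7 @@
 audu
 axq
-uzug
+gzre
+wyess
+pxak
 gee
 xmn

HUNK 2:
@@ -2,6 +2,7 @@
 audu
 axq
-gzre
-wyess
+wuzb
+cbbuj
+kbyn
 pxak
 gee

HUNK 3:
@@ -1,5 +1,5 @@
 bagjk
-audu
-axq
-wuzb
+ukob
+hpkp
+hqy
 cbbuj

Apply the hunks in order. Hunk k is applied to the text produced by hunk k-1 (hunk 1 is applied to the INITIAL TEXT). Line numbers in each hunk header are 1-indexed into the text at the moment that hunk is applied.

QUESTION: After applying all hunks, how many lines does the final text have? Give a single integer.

Hunk 1: at line 2 remove [uzug] add [gzre,wyess,pxak] -> 8 lines: bagjk audu axq gzre wyess pxak gee xmn
Hunk 2: at line 2 remove [gzre,wyess] add [wuzb,cbbuj,kbyn] -> 9 lines: bagjk audu axq wuzb cbbuj kbyn pxak gee xmn
Hunk 3: at line 1 remove [audu,axq,wuzb] add [ukob,hpkp,hqy] -> 9 lines: bagjk ukob hpkp hqy cbbuj kbyn pxak gee xmn
Final line count: 9

Answer: 9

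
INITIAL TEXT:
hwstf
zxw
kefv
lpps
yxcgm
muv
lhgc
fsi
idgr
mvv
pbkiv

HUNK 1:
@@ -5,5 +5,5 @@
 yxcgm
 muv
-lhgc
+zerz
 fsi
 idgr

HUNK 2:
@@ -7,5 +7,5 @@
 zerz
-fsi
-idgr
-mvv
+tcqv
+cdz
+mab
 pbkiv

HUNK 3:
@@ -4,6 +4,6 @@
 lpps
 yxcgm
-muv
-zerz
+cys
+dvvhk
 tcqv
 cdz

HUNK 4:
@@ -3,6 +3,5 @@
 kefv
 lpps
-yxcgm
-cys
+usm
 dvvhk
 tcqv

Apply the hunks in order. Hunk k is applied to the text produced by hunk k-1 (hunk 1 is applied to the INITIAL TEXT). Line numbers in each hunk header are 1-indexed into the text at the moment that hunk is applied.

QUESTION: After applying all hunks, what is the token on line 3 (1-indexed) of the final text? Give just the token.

Hunk 1: at line 5 remove [lhgc] add [zerz] -> 11 lines: hwstf zxw kefv lpps yxcgm muv zerz fsi idgr mvv pbkiv
Hunk 2: at line 7 remove [fsi,idgr,mvv] add [tcqv,cdz,mab] -> 11 lines: hwstf zxw kefv lpps yxcgm muv zerz tcqv cdz mab pbkiv
Hunk 3: at line 4 remove [muv,zerz] add [cys,dvvhk] -> 11 lines: hwstf zxw kefv lpps yxcgm cys dvvhk tcqv cdz mab pbkiv
Hunk 4: at line 3 remove [yxcgm,cys] add [usm] -> 10 lines: hwstf zxw kefv lpps usm dvvhk tcqv cdz mab pbkiv
Final line 3: kefv

Answer: kefv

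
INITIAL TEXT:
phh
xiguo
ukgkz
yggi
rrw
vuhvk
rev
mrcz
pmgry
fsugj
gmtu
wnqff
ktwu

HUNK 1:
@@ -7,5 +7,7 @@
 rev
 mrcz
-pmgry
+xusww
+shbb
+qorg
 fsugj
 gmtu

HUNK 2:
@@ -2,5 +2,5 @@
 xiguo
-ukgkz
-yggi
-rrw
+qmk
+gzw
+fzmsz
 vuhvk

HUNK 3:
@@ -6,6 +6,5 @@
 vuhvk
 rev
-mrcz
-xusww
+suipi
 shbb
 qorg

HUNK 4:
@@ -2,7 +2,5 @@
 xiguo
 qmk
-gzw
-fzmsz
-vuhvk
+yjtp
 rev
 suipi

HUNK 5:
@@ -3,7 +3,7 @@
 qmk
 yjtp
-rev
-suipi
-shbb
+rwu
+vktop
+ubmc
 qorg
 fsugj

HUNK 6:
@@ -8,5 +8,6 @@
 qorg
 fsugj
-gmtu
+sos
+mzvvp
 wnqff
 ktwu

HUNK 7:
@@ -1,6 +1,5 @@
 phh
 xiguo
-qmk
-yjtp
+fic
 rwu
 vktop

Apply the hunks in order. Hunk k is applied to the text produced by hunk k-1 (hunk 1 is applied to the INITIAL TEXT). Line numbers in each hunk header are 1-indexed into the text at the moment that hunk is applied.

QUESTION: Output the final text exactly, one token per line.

Hunk 1: at line 7 remove [pmgry] add [xusww,shbb,qorg] -> 15 lines: phh xiguo ukgkz yggi rrw vuhvk rev mrcz xusww shbb qorg fsugj gmtu wnqff ktwu
Hunk 2: at line 2 remove [ukgkz,yggi,rrw] add [qmk,gzw,fzmsz] -> 15 lines: phh xiguo qmk gzw fzmsz vuhvk rev mrcz xusww shbb qorg fsugj gmtu wnqff ktwu
Hunk 3: at line 6 remove [mrcz,xusww] add [suipi] -> 14 lines: phh xiguo qmk gzw fzmsz vuhvk rev suipi shbb qorg fsugj gmtu wnqff ktwu
Hunk 4: at line 2 remove [gzw,fzmsz,vuhvk] add [yjtp] -> 12 lines: phh xiguo qmk yjtp rev suipi shbb qorg fsugj gmtu wnqff ktwu
Hunk 5: at line 3 remove [rev,suipi,shbb] add [rwu,vktop,ubmc] -> 12 lines: phh xiguo qmk yjtp rwu vktop ubmc qorg fsugj gmtu wnqff ktwu
Hunk 6: at line 8 remove [gmtu] add [sos,mzvvp] -> 13 lines: phh xiguo qmk yjtp rwu vktop ubmc qorg fsugj sos mzvvp wnqff ktwu
Hunk 7: at line 1 remove [qmk,yjtp] add [fic] -> 12 lines: phh xiguo fic rwu vktop ubmc qorg fsugj sos mzvvp wnqff ktwu

Answer: phh
xiguo
fic
rwu
vktop
ubmc
qorg
fsugj
sos
mzvvp
wnqff
ktwu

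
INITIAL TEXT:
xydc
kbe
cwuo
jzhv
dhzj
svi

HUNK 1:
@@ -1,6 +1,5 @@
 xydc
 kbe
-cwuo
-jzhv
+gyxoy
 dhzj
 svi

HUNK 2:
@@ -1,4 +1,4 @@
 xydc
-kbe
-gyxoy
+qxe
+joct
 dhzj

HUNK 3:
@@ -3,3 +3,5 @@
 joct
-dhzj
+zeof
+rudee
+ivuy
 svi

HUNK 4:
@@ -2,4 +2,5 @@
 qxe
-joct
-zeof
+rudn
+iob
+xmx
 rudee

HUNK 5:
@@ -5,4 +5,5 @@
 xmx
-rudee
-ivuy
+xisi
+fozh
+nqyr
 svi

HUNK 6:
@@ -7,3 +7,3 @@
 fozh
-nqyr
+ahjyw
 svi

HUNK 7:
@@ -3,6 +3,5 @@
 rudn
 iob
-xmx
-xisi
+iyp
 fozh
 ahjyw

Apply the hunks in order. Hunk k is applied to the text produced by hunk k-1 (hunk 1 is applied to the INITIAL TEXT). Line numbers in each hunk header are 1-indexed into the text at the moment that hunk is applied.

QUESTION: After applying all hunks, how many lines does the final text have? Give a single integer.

Answer: 8

Derivation:
Hunk 1: at line 1 remove [cwuo,jzhv] add [gyxoy] -> 5 lines: xydc kbe gyxoy dhzj svi
Hunk 2: at line 1 remove [kbe,gyxoy] add [qxe,joct] -> 5 lines: xydc qxe joct dhzj svi
Hunk 3: at line 3 remove [dhzj] add [zeof,rudee,ivuy] -> 7 lines: xydc qxe joct zeof rudee ivuy svi
Hunk 4: at line 2 remove [joct,zeof] add [rudn,iob,xmx] -> 8 lines: xydc qxe rudn iob xmx rudee ivuy svi
Hunk 5: at line 5 remove [rudee,ivuy] add [xisi,fozh,nqyr] -> 9 lines: xydc qxe rudn iob xmx xisi fozh nqyr svi
Hunk 6: at line 7 remove [nqyr] add [ahjyw] -> 9 lines: xydc qxe rudn iob xmx xisi fozh ahjyw svi
Hunk 7: at line 3 remove [xmx,xisi] add [iyp] -> 8 lines: xydc qxe rudn iob iyp fozh ahjyw svi
Final line count: 8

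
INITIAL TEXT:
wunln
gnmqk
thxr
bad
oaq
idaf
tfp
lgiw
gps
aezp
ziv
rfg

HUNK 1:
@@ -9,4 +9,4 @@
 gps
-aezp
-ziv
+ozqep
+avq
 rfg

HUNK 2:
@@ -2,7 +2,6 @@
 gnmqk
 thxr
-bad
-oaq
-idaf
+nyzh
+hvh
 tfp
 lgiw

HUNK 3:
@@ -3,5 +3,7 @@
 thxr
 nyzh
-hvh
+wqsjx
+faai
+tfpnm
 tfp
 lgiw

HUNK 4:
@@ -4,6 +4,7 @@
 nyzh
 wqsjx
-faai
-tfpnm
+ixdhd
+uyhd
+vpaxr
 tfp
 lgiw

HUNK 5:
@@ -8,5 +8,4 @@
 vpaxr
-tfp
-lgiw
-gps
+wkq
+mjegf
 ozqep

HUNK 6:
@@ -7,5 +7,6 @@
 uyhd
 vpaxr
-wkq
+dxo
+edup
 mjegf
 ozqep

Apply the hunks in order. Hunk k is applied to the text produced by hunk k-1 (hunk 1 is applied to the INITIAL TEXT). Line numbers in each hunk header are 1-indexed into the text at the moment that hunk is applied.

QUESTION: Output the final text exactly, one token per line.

Hunk 1: at line 9 remove [aezp,ziv] add [ozqep,avq] -> 12 lines: wunln gnmqk thxr bad oaq idaf tfp lgiw gps ozqep avq rfg
Hunk 2: at line 2 remove [bad,oaq,idaf] add [nyzh,hvh] -> 11 lines: wunln gnmqk thxr nyzh hvh tfp lgiw gps ozqep avq rfg
Hunk 3: at line 3 remove [hvh] add [wqsjx,faai,tfpnm] -> 13 lines: wunln gnmqk thxr nyzh wqsjx faai tfpnm tfp lgiw gps ozqep avq rfg
Hunk 4: at line 4 remove [faai,tfpnm] add [ixdhd,uyhd,vpaxr] -> 14 lines: wunln gnmqk thxr nyzh wqsjx ixdhd uyhd vpaxr tfp lgiw gps ozqep avq rfg
Hunk 5: at line 8 remove [tfp,lgiw,gps] add [wkq,mjegf] -> 13 lines: wunln gnmqk thxr nyzh wqsjx ixdhd uyhd vpaxr wkq mjegf ozqep avq rfg
Hunk 6: at line 7 remove [wkq] add [dxo,edup] -> 14 lines: wunln gnmqk thxr nyzh wqsjx ixdhd uyhd vpaxr dxo edup mjegf ozqep avq rfg

Answer: wunln
gnmqk
thxr
nyzh
wqsjx
ixdhd
uyhd
vpaxr
dxo
edup
mjegf
ozqep
avq
rfg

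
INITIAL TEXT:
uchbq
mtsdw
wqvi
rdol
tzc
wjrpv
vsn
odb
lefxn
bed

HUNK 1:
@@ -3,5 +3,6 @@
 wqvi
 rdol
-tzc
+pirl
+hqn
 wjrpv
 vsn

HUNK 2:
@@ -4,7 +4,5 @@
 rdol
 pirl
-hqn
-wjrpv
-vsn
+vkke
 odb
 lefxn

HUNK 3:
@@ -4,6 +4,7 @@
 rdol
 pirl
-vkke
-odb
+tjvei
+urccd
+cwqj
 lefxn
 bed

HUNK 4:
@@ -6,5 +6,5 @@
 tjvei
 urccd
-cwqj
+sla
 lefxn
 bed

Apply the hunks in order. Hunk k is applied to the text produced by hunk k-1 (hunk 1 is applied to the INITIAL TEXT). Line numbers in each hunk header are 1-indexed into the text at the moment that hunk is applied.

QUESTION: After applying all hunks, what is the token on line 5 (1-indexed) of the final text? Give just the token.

Answer: pirl

Derivation:
Hunk 1: at line 3 remove [tzc] add [pirl,hqn] -> 11 lines: uchbq mtsdw wqvi rdol pirl hqn wjrpv vsn odb lefxn bed
Hunk 2: at line 4 remove [hqn,wjrpv,vsn] add [vkke] -> 9 lines: uchbq mtsdw wqvi rdol pirl vkke odb lefxn bed
Hunk 3: at line 4 remove [vkke,odb] add [tjvei,urccd,cwqj] -> 10 lines: uchbq mtsdw wqvi rdol pirl tjvei urccd cwqj lefxn bed
Hunk 4: at line 6 remove [cwqj] add [sla] -> 10 lines: uchbq mtsdw wqvi rdol pirl tjvei urccd sla lefxn bed
Final line 5: pirl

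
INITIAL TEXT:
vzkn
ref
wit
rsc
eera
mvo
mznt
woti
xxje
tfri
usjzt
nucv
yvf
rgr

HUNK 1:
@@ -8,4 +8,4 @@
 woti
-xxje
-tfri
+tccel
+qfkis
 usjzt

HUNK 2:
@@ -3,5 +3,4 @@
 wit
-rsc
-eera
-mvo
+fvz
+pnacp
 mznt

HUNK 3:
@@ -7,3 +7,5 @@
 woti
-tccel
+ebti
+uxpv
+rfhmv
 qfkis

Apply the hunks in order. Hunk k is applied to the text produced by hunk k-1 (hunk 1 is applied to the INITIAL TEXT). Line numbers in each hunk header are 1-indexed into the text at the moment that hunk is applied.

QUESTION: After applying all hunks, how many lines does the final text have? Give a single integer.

Answer: 15

Derivation:
Hunk 1: at line 8 remove [xxje,tfri] add [tccel,qfkis] -> 14 lines: vzkn ref wit rsc eera mvo mznt woti tccel qfkis usjzt nucv yvf rgr
Hunk 2: at line 3 remove [rsc,eera,mvo] add [fvz,pnacp] -> 13 lines: vzkn ref wit fvz pnacp mznt woti tccel qfkis usjzt nucv yvf rgr
Hunk 3: at line 7 remove [tccel] add [ebti,uxpv,rfhmv] -> 15 lines: vzkn ref wit fvz pnacp mznt woti ebti uxpv rfhmv qfkis usjzt nucv yvf rgr
Final line count: 15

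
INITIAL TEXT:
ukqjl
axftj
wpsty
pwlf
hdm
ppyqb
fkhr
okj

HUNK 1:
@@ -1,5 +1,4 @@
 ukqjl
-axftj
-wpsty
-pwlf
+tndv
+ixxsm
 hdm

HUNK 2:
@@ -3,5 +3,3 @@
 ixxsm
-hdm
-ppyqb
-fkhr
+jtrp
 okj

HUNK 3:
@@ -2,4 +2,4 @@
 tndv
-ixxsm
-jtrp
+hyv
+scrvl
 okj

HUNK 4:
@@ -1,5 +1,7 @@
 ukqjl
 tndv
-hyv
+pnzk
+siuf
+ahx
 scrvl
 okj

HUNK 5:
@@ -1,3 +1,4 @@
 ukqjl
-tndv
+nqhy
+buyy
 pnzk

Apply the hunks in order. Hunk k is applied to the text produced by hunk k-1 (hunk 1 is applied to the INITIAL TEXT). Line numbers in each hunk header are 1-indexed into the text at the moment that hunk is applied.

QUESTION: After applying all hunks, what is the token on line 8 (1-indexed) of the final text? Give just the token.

Answer: okj

Derivation:
Hunk 1: at line 1 remove [axftj,wpsty,pwlf] add [tndv,ixxsm] -> 7 lines: ukqjl tndv ixxsm hdm ppyqb fkhr okj
Hunk 2: at line 3 remove [hdm,ppyqb,fkhr] add [jtrp] -> 5 lines: ukqjl tndv ixxsm jtrp okj
Hunk 3: at line 2 remove [ixxsm,jtrp] add [hyv,scrvl] -> 5 lines: ukqjl tndv hyv scrvl okj
Hunk 4: at line 1 remove [hyv] add [pnzk,siuf,ahx] -> 7 lines: ukqjl tndv pnzk siuf ahx scrvl okj
Hunk 5: at line 1 remove [tndv] add [nqhy,buyy] -> 8 lines: ukqjl nqhy buyy pnzk siuf ahx scrvl okj
Final line 8: okj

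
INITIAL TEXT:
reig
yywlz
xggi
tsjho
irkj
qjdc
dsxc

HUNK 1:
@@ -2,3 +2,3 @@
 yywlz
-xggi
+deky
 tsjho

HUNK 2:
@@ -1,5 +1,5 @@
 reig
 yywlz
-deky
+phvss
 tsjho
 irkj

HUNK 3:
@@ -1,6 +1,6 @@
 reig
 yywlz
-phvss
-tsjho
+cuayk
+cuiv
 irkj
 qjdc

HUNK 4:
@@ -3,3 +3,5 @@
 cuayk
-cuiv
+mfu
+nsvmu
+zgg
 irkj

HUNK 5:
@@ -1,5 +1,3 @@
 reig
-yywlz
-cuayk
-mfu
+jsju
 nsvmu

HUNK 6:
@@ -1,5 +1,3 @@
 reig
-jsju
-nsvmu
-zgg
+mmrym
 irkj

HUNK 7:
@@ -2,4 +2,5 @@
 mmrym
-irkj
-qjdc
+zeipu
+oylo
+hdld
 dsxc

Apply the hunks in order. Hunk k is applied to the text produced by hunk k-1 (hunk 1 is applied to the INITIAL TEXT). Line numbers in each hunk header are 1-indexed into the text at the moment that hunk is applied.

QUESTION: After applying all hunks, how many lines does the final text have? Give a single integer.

Answer: 6

Derivation:
Hunk 1: at line 2 remove [xggi] add [deky] -> 7 lines: reig yywlz deky tsjho irkj qjdc dsxc
Hunk 2: at line 1 remove [deky] add [phvss] -> 7 lines: reig yywlz phvss tsjho irkj qjdc dsxc
Hunk 3: at line 1 remove [phvss,tsjho] add [cuayk,cuiv] -> 7 lines: reig yywlz cuayk cuiv irkj qjdc dsxc
Hunk 4: at line 3 remove [cuiv] add [mfu,nsvmu,zgg] -> 9 lines: reig yywlz cuayk mfu nsvmu zgg irkj qjdc dsxc
Hunk 5: at line 1 remove [yywlz,cuayk,mfu] add [jsju] -> 7 lines: reig jsju nsvmu zgg irkj qjdc dsxc
Hunk 6: at line 1 remove [jsju,nsvmu,zgg] add [mmrym] -> 5 lines: reig mmrym irkj qjdc dsxc
Hunk 7: at line 2 remove [irkj,qjdc] add [zeipu,oylo,hdld] -> 6 lines: reig mmrym zeipu oylo hdld dsxc
Final line count: 6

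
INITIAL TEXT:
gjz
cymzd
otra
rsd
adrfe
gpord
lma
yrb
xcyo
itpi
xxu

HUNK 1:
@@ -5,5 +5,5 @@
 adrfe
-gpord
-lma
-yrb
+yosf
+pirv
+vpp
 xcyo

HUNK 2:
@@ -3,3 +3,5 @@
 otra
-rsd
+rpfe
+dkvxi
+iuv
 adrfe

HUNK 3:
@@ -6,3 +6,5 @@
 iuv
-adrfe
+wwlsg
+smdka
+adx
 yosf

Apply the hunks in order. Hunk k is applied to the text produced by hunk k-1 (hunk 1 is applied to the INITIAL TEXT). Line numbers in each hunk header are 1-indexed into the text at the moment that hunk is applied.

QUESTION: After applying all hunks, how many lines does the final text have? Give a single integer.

Hunk 1: at line 5 remove [gpord,lma,yrb] add [yosf,pirv,vpp] -> 11 lines: gjz cymzd otra rsd adrfe yosf pirv vpp xcyo itpi xxu
Hunk 2: at line 3 remove [rsd] add [rpfe,dkvxi,iuv] -> 13 lines: gjz cymzd otra rpfe dkvxi iuv adrfe yosf pirv vpp xcyo itpi xxu
Hunk 3: at line 6 remove [adrfe] add [wwlsg,smdka,adx] -> 15 lines: gjz cymzd otra rpfe dkvxi iuv wwlsg smdka adx yosf pirv vpp xcyo itpi xxu
Final line count: 15

Answer: 15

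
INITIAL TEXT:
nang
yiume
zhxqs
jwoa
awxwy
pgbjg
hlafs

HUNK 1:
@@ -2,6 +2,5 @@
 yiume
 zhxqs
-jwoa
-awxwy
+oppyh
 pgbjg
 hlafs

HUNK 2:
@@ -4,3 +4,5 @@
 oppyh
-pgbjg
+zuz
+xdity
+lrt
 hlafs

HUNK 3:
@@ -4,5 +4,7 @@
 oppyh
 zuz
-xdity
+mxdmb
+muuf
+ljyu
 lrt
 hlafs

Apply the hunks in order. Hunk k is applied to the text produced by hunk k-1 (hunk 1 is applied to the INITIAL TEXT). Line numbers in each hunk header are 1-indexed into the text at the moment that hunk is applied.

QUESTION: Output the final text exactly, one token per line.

Answer: nang
yiume
zhxqs
oppyh
zuz
mxdmb
muuf
ljyu
lrt
hlafs

Derivation:
Hunk 1: at line 2 remove [jwoa,awxwy] add [oppyh] -> 6 lines: nang yiume zhxqs oppyh pgbjg hlafs
Hunk 2: at line 4 remove [pgbjg] add [zuz,xdity,lrt] -> 8 lines: nang yiume zhxqs oppyh zuz xdity lrt hlafs
Hunk 3: at line 4 remove [xdity] add [mxdmb,muuf,ljyu] -> 10 lines: nang yiume zhxqs oppyh zuz mxdmb muuf ljyu lrt hlafs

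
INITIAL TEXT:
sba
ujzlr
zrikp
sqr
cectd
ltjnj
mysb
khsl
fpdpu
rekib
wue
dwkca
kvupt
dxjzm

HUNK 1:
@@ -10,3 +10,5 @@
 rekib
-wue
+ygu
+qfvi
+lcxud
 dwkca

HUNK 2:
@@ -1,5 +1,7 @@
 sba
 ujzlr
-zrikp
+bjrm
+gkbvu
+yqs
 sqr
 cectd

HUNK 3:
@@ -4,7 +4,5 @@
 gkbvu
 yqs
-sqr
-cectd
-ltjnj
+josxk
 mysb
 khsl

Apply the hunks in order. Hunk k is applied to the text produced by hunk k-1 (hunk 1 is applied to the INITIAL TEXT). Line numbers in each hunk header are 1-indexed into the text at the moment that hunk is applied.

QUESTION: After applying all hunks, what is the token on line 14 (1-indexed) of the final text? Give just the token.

Answer: dwkca

Derivation:
Hunk 1: at line 10 remove [wue] add [ygu,qfvi,lcxud] -> 16 lines: sba ujzlr zrikp sqr cectd ltjnj mysb khsl fpdpu rekib ygu qfvi lcxud dwkca kvupt dxjzm
Hunk 2: at line 1 remove [zrikp] add [bjrm,gkbvu,yqs] -> 18 lines: sba ujzlr bjrm gkbvu yqs sqr cectd ltjnj mysb khsl fpdpu rekib ygu qfvi lcxud dwkca kvupt dxjzm
Hunk 3: at line 4 remove [sqr,cectd,ltjnj] add [josxk] -> 16 lines: sba ujzlr bjrm gkbvu yqs josxk mysb khsl fpdpu rekib ygu qfvi lcxud dwkca kvupt dxjzm
Final line 14: dwkca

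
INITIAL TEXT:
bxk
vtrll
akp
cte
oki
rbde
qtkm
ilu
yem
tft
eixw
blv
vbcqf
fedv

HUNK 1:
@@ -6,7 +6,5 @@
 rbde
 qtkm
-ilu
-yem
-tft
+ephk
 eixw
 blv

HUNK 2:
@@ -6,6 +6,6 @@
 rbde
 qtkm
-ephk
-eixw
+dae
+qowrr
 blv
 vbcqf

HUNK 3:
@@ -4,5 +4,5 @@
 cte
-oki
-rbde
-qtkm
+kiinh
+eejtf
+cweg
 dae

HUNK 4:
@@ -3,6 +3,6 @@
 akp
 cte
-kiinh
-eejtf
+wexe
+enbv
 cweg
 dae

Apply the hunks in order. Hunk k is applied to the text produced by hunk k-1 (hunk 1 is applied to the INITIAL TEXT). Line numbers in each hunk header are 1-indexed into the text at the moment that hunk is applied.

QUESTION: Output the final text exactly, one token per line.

Answer: bxk
vtrll
akp
cte
wexe
enbv
cweg
dae
qowrr
blv
vbcqf
fedv

Derivation:
Hunk 1: at line 6 remove [ilu,yem,tft] add [ephk] -> 12 lines: bxk vtrll akp cte oki rbde qtkm ephk eixw blv vbcqf fedv
Hunk 2: at line 6 remove [ephk,eixw] add [dae,qowrr] -> 12 lines: bxk vtrll akp cte oki rbde qtkm dae qowrr blv vbcqf fedv
Hunk 3: at line 4 remove [oki,rbde,qtkm] add [kiinh,eejtf,cweg] -> 12 lines: bxk vtrll akp cte kiinh eejtf cweg dae qowrr blv vbcqf fedv
Hunk 4: at line 3 remove [kiinh,eejtf] add [wexe,enbv] -> 12 lines: bxk vtrll akp cte wexe enbv cweg dae qowrr blv vbcqf fedv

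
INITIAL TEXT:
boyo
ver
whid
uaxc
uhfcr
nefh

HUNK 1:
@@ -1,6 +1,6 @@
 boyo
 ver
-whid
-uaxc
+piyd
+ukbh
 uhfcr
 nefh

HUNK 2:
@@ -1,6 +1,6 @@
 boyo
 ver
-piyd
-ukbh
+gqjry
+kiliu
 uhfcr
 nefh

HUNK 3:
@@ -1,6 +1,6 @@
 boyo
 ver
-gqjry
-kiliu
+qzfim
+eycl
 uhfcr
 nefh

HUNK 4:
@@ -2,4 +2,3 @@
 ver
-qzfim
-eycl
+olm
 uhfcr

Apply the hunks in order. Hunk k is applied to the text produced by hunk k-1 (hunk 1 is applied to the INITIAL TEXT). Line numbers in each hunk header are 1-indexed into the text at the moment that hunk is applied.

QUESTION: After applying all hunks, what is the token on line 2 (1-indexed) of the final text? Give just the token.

Hunk 1: at line 1 remove [whid,uaxc] add [piyd,ukbh] -> 6 lines: boyo ver piyd ukbh uhfcr nefh
Hunk 2: at line 1 remove [piyd,ukbh] add [gqjry,kiliu] -> 6 lines: boyo ver gqjry kiliu uhfcr nefh
Hunk 3: at line 1 remove [gqjry,kiliu] add [qzfim,eycl] -> 6 lines: boyo ver qzfim eycl uhfcr nefh
Hunk 4: at line 2 remove [qzfim,eycl] add [olm] -> 5 lines: boyo ver olm uhfcr nefh
Final line 2: ver

Answer: ver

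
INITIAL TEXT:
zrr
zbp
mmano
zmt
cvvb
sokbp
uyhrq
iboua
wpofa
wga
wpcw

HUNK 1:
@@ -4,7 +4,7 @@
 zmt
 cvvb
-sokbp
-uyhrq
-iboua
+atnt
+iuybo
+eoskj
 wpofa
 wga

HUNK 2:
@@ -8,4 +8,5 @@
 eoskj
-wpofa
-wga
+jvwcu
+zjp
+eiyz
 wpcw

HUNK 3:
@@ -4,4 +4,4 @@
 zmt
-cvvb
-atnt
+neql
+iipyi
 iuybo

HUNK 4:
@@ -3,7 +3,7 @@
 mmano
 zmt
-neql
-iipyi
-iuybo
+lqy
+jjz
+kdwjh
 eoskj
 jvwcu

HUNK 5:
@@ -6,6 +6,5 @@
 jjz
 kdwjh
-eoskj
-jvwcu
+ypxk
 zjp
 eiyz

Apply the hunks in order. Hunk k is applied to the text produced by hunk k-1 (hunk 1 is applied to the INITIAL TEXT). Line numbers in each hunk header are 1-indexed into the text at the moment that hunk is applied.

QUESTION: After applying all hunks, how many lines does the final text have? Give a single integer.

Hunk 1: at line 4 remove [sokbp,uyhrq,iboua] add [atnt,iuybo,eoskj] -> 11 lines: zrr zbp mmano zmt cvvb atnt iuybo eoskj wpofa wga wpcw
Hunk 2: at line 8 remove [wpofa,wga] add [jvwcu,zjp,eiyz] -> 12 lines: zrr zbp mmano zmt cvvb atnt iuybo eoskj jvwcu zjp eiyz wpcw
Hunk 3: at line 4 remove [cvvb,atnt] add [neql,iipyi] -> 12 lines: zrr zbp mmano zmt neql iipyi iuybo eoskj jvwcu zjp eiyz wpcw
Hunk 4: at line 3 remove [neql,iipyi,iuybo] add [lqy,jjz,kdwjh] -> 12 lines: zrr zbp mmano zmt lqy jjz kdwjh eoskj jvwcu zjp eiyz wpcw
Hunk 5: at line 6 remove [eoskj,jvwcu] add [ypxk] -> 11 lines: zrr zbp mmano zmt lqy jjz kdwjh ypxk zjp eiyz wpcw
Final line count: 11

Answer: 11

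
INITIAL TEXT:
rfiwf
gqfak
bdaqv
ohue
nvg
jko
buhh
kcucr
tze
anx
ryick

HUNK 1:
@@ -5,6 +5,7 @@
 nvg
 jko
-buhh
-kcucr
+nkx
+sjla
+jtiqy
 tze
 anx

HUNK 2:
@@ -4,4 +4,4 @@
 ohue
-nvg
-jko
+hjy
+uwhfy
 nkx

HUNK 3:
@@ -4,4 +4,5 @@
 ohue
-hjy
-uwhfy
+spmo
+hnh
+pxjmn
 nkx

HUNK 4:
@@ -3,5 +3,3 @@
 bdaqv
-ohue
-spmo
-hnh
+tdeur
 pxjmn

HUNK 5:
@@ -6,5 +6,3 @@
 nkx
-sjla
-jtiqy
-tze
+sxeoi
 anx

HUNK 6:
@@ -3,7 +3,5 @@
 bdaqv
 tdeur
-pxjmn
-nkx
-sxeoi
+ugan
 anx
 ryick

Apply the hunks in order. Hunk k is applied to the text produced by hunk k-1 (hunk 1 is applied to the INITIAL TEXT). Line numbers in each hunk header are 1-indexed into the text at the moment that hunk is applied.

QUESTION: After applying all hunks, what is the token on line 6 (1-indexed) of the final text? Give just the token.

Answer: anx

Derivation:
Hunk 1: at line 5 remove [buhh,kcucr] add [nkx,sjla,jtiqy] -> 12 lines: rfiwf gqfak bdaqv ohue nvg jko nkx sjla jtiqy tze anx ryick
Hunk 2: at line 4 remove [nvg,jko] add [hjy,uwhfy] -> 12 lines: rfiwf gqfak bdaqv ohue hjy uwhfy nkx sjla jtiqy tze anx ryick
Hunk 3: at line 4 remove [hjy,uwhfy] add [spmo,hnh,pxjmn] -> 13 lines: rfiwf gqfak bdaqv ohue spmo hnh pxjmn nkx sjla jtiqy tze anx ryick
Hunk 4: at line 3 remove [ohue,spmo,hnh] add [tdeur] -> 11 lines: rfiwf gqfak bdaqv tdeur pxjmn nkx sjla jtiqy tze anx ryick
Hunk 5: at line 6 remove [sjla,jtiqy,tze] add [sxeoi] -> 9 lines: rfiwf gqfak bdaqv tdeur pxjmn nkx sxeoi anx ryick
Hunk 6: at line 3 remove [pxjmn,nkx,sxeoi] add [ugan] -> 7 lines: rfiwf gqfak bdaqv tdeur ugan anx ryick
Final line 6: anx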